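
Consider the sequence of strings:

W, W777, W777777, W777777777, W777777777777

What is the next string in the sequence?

W777777777777777

Each term is the previous one with 777 appended.
So the next term is W777777777777·777.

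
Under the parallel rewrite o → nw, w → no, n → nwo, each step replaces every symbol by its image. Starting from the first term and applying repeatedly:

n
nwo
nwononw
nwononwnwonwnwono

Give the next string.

nwononwnwonwnwononwononwnwononwononwnwonw

Applying the rule to each of the 17 symbols of nwononwnwonwnwono gives the pieces nwo no nw nwo nw nwo no nwo no nw nwo no nwo no nw nwo nw, which concatenate to the answer.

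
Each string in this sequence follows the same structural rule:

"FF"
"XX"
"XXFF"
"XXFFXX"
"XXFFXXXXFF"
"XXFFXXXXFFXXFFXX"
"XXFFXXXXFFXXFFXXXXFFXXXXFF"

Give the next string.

XXFFXXXXFFXXFFXXXXFFXXXXFFXXFFXXXXFFXXFFXX

From term 3 onward, concatenate the last term with the second-to-last: XX·FF = XXFF, XXFF·XX = XXFFXX, …
So term 8 is XXFFXXXXFFXXFFXXXXFFXXXXFF·XXFFXXXXFFXXFFXX.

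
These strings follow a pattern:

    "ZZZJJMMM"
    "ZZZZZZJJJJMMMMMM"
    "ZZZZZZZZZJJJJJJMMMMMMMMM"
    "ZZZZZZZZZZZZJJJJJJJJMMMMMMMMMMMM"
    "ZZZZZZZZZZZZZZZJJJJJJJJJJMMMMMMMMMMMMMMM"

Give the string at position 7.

ZZZZZZZZZZZZZZZZZZZZZJJJJJJJJJJJJJJMMMMMMMMMMMMMMMMMMMMM

Reading off run lengths: Z runs 3, 6, 9, 12, 15; J runs 2, 4, 6, 8, 10; M runs 3, 6, 9, 12, 15 — each is linear in n (n = 1, 2, …).
For term 7, n = 7, so the run lengths are 21, 14, 21.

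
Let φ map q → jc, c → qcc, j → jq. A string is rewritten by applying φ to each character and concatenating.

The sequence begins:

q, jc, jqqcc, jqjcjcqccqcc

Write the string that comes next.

jqjcjqqccjqqccjcqccqccjcqccqcc

Apply φ to jqjcjcqccqcc symbol by symbol: j→jq, q→jc, j→jq, c→qcc, j→jq, c→qcc, q→jc, c→qcc, c→qcc, q→jc, c→qcc, c→qcc; joined: jq jc jq qcc jq qcc jc qcc qcc jc qcc qcc.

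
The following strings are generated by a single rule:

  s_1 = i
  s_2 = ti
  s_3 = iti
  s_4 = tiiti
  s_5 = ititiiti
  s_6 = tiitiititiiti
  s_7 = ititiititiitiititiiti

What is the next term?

tiitiititiitiititiititiitiititiiti

This is a Fibonacci-style word recurrence s(k) = s(k−2)·s(k−1): e.g. i·ti = iti.
So term 8 is tiitiititiiti·ititiititiitiititiiti.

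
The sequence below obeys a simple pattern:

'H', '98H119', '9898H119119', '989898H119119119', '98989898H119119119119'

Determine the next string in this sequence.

Each term wraps the previous one in 98 on the left and 119 on the right.
Applying this once more to 98989898H119119119119:

9898989898H119119119119119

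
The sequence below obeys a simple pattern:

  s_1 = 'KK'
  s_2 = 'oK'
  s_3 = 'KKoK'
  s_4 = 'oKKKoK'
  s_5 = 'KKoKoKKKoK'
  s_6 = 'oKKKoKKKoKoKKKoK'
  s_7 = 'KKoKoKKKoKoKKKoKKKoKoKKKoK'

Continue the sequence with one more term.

Each term (from the third on) is the two preceding terms concatenated in order: term 3 = KK·oK = KKoK.
The next term joins oKKKoKKKoKoKKKoK and KKoKoKKKoKoKKKoKKKoKoKKKoK.

oKKKoKKKoKoKKKoKKKoKoKKKoKoKKKoKKKoKoKKKoK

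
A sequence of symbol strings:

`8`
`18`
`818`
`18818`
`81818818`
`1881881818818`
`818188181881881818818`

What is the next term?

This is a Fibonacci-style word recurrence s(k) = s(k−2)·s(k−1): e.g. 8·18 = 818.
So term 8 is 1881881818818·818188181881881818818.

1881881818818818188181881881818818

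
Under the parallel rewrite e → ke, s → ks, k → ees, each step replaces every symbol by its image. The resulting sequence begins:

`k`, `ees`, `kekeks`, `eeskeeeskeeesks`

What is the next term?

Applying the rule to each of the 15 symbols of eeskeeeskeeesks gives the pieces ke ke ks ees ke ke ke ks ees ke ke ke ks ees ks, which concatenate to the answer.

kekekseeskekekekseeskekekekseesks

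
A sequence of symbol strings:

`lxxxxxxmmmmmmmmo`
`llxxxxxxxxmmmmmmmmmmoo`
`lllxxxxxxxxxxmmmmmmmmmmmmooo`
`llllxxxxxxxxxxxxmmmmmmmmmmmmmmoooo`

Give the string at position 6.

llllllxxxxxxxxxxxxxxxxmmmmmmmmmmmmmmmmmmoooooo

Term n consists of n-2 l's, followed by 2n x's, followed by 2n+2 m's, followed by n-2 o's, where the shown terms are n = 3, 4, 5, 6.
For term 6, n = 8, so the run lengths are 6, 16, 18, 6.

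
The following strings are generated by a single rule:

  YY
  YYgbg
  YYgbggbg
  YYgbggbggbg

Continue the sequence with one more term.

Each term is the previous one with gbg appended.
So the next term is YYgbggbggbg·gbg.

YYgbggbggbggbg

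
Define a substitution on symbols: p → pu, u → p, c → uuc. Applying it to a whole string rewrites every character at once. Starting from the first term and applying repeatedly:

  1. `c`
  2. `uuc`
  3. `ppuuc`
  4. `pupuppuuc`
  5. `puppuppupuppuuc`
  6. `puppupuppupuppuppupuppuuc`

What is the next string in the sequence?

Rewriting the 25 symbols of puppupuppupuppuppupuppuuc one by one yields pu p pu pu p pu p pu pu p pu p pu pu p pu pu p pu p pu pu p p uuc; concatenated:

puppupuppuppupuppuppupuppupuppuppupuppuuc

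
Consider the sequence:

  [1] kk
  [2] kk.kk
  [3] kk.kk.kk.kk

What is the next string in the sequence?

Each string is two copies of the previous one joined by '.'.
One more doubling of kk.kk.kk.kk gives the answer.

kk.kk.kk.kk.kk.kk.kk.kk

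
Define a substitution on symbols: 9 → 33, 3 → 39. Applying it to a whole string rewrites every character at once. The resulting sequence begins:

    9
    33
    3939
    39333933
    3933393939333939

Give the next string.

Replace each of the 16 characters of 3933393939333939 in place — 39 33 39 39 39 33 39 33 39 33 39 39 39 33 39 33 — and concatenate.

39333939393339333933393939333933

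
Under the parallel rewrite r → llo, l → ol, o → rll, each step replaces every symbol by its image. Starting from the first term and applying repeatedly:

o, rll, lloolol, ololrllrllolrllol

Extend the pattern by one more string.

rllolrllollloolollloololrllollloololrllol

φ(ololrllrllolrllol) expands symbol-by-symbol to rll ol rll ol llo ol ol llo ol ol rll ol llo ol ol rll ol; joining the 17 pieces gives the next term.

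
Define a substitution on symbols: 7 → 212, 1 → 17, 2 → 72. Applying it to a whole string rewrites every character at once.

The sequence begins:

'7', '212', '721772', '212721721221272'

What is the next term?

721772212721721272177272177221272

Replace each of the 15 characters of 212721721221272 in place — 72 17 72 212 72 17 212 72 17 72 72 17 72 212 72 — and concatenate.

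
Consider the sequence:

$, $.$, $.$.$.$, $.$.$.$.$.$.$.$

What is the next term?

$.$.$.$.$.$.$.$.$.$.$.$.$.$.$.$

s(k+1) = s(k)·.·s(k) — each term doubles the last with '.' between the halves.
So the next term is two copies of $.$.$.$.$.$.$.$ with '.' between the halves.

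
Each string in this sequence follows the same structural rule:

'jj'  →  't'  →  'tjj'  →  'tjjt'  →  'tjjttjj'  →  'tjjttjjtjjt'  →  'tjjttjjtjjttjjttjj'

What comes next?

From term 3 onward, concatenate the last term with the second-to-last: t·jj = tjj, tjj·t = tjjt, …
Continuing: tjjttjjtjjttjjttjj · tjjttjjtjjt gives term 8.

tjjttjjtjjttjjttjjtjjttjjtjjt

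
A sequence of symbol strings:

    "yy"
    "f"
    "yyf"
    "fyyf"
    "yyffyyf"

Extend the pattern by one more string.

Each term (from the third on) is the two preceding terms concatenated in order: term 3 = yy·f = yyf.
Continuing: fyyf · yyffyyf gives term 6.

fyyfyyffyyf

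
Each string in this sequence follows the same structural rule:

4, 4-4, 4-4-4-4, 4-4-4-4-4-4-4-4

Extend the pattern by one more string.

s(k+1) = s(k)·-·s(k) — each term doubles the last with '-' between the halves.
Doubling 4-4-4-4-4-4-4-4 with '-' between the halves:

4-4-4-4-4-4-4-4-4-4-4-4-4-4-4-4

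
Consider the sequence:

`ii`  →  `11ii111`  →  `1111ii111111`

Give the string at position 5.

11111111ii111111111111

s(k+1) = 11·s(k)·111, so each term gains 11 as a prefix and 111 as a suffix.
From 1111ii111111, 2 further steps: 1111ii111111 → 111111ii111111111 → (answer).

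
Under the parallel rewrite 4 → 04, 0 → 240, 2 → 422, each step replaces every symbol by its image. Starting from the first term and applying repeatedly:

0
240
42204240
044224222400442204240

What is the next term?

Rewriting the 21 symbols of 044224222400442204240 one by one yields 240 04 04 422 422 04 422 422 422 04 240 240 04 04 422 422 240 04 422 04 240; concatenated:

2400404422422044224224220424024004044224222400442204240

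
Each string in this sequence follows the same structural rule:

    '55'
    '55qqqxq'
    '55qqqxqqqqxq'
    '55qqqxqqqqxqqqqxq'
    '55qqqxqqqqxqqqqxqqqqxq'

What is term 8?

55qqqxqqqqxqqqqxqqqqxqqqqxqqqqxqqqqxq

Every step adds qqqxq to the end: s(k+1) = s(k)·qqqxq.
From 55qqqxqqqqxqqqqxqqqqxq, 3 further steps: 55qqqxqqqqxqqqqxqqqqxq → 55qqqxqqqqxqqqqxqqqqxqqqqxq → 55qqqxqqqqxqqqqxqqqqxqqqqxqqqqxq → (answer).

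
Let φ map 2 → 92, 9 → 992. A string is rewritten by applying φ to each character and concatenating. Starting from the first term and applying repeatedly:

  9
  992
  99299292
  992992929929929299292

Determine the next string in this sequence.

Rewriting the 21 symbols of 992992929929929299292 one by one yields 992 992 92 992 992 92 992 92 992 992 92 992 992 92 992 92 992 992 92 992 92; concatenated:

9929929299299292992929929929299299292992929929929299292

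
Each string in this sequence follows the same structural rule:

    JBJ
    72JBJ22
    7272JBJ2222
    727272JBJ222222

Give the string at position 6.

7272727272JBJ2222222222

s(k+1) = 72·s(k)·22, so each term gains 72 as a prefix and 22 as a suffix.
From 727272JBJ222222, 2 further steps: 727272JBJ222222 → 72727272JBJ22222222 → (answer).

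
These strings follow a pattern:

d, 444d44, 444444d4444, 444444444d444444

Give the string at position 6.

444444444444444d4444444444

Each term wraps the previous one in 444 on the left and 44 on the right.
From 444444444d444444, 2 further steps: 444444444d444444 → 444444444444d44444444 → (answer).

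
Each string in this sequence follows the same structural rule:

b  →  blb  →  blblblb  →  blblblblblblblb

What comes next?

blblblblblblblblblblblblblblblb

s(k+1) = s(k)·l·s(k) — each term doubles the last with 'l' between the halves.
One more doubling of blblblblblblblb gives the answer.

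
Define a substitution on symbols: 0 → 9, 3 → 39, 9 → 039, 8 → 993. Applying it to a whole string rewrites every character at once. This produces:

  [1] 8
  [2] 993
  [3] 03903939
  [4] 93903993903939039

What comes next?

φ(93903993903939039) expands symbol-by-symbol to 039 39 039 9 39 039 039 39 039 9 39 039 39 039 9 39 039; joining the 17 pieces gives the next term.

039390399390390393903993903939039939039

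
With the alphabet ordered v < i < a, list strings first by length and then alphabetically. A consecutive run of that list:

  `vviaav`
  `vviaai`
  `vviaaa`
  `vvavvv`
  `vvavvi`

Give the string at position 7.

vvaviv

Advancing 2 positions from vvavvi through vvavvi → vvavva reaches term 7.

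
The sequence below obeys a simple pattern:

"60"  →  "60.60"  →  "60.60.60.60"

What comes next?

Each string is two copies of the previous one joined by '.'.
One more doubling of 60.60.60.60 gives the answer.

60.60.60.60.60.60.60.60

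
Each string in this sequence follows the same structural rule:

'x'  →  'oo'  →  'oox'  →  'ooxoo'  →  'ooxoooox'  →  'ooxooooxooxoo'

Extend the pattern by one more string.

ooxooooxooxooooxoooox

Each term (from the third on) is the previous term followed by the one before it: term 3 = oo·x = oox.
The next term joins ooxooooxooxoo and ooxoooox.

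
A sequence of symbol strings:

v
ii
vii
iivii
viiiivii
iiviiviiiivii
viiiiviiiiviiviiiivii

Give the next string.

This is a Fibonacci-style word recurrence s(k) = s(k−2)·s(k−1): e.g. v·ii = vii.
Continuing: iiviiviiiivii · viiiiviiiiviiviiiivii gives term 8.

iiviiviiiiviiviiiiviiiiviiviiiivii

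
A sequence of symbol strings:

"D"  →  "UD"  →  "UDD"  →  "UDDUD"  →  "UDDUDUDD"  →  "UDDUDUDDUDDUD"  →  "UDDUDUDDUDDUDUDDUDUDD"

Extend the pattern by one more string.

UDDUDUDDUDDUDUDDUDUDDUDDUDUDDUDDUD

Each term (from the third on) is the previous term followed by the one before it: term 3 = UD·D = UDD.
The next term joins UDDUDUDDUDDUDUDDUDUDD and UDDUDUDDUDDUD.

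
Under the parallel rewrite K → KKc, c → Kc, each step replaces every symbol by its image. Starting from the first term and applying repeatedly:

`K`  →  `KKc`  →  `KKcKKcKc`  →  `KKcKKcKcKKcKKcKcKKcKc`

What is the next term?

Rewriting the 21 symbols of KKcKKcKcKKcKKcKcKKcKc one by one yields KKc KKc Kc KKc KKc Kc KKc Kc KKc KKc Kc KKc KKc Kc KKc Kc KKc KKc Kc KKc Kc; concatenated:

KKcKKcKcKKcKKcKcKKcKcKKcKKcKcKKcKKcKcKKcKcKKcKKcKcKKcKc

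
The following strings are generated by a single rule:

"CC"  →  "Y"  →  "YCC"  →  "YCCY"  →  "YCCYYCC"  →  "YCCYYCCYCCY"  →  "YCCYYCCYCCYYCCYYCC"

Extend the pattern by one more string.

From term 3 onward, concatenate the last term with the second-to-last: Y·CC = YCC, YCC·Y = YCCY, …
Continuing: YCCYYCCYCCYYCCYYCC · YCCYYCCYCCY gives term 8.

YCCYYCCYCCYYCCYYCCYCCYYCCYCCY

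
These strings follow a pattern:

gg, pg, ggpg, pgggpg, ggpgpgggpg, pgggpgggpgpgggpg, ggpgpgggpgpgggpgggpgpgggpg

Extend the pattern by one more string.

Each term (from the third on) is the two preceding terms concatenated in order: term 3 = gg·pg = ggpg.
So term 8 is pgggpgggpgpgggpg·ggpgpgggpgpgggpgggpgpgggpg.

pgggpgggpgpgggpgggpgpgggpgpgggpgggpgpgggpg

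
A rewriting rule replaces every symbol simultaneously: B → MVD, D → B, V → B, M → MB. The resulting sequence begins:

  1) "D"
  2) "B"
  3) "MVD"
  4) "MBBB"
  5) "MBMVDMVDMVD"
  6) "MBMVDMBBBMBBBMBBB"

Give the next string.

MBMVDMBBBMBMVDMVDMVDMBMVDMVDMVDMBMVDMVDMVD

Replace each of the 17 characters of MBMVDMBBBMBBBMBBB in place — MB MVD MB B B MB MVD MVD MVD MB MVD MVD MVD MB MVD MVD MVD — and concatenate.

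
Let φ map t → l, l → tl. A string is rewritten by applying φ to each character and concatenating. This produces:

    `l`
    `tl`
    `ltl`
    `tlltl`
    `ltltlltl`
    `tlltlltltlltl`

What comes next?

Replace each of the 13 characters of tlltlltltlltl in place — l tl tl l tl tl l tl l tl tl l tl — and concatenate.

ltltlltltlltlltltlltl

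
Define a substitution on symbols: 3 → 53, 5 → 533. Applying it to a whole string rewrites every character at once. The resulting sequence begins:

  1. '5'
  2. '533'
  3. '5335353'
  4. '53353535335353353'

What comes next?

53353535335353353533535353353533535353353

Applying the rule to each of the 17 symbols of 53353535335353353 gives the pieces 533 53 53 533 53 533 53 533 53 53 533 53 533 53 53 533 53, which concatenate to the answer.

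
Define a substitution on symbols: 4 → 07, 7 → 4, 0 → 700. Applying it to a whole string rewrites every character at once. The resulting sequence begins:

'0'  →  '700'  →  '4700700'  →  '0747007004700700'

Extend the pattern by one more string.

Applying the rule to each of the 16 symbols of 0747007004700700 gives the pieces 700 4 07 4 700 700 4 700 700 07 4 700 700 4 700 700, which concatenate to the answer.

700407470070047007000747007004700700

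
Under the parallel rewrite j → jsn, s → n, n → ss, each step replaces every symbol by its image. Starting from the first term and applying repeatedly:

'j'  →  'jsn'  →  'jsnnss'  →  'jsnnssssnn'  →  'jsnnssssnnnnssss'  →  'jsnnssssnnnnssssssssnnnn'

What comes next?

φ(jsnnssssnnnnssssssssnnnn) expands symbol-by-symbol to jsn n ss ss n n n n ss ss ss ss n n n n n n n n ss ss ss ss; joining the 24 pieces gives the next term.

jsnnssssnnnnssssssssnnnnnnnnssssssss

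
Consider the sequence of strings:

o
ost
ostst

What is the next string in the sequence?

Each term is the previous one with st appended.
Applying this once more to ostst:

oststst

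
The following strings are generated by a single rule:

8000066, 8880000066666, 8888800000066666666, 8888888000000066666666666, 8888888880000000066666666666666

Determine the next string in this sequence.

Term n consists of 2n-1 8's, followed by n+3 0's, followed by 3n-1 6's (n = 1, 2, …).
At n = 6 the blocks have lengths 11, 9, 17.

8888888888800000000066666666666666666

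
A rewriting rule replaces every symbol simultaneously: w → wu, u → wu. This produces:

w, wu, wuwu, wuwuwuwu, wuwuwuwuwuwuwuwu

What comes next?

wuwuwuwuwuwuwuwuwuwuwuwuwuwuwuwu

Replace each of the 16 characters of wuwuwuwuwuwuwuwu in place — wu wu wu wu wu wu wu wu wu wu wu wu wu wu wu wu — and concatenate.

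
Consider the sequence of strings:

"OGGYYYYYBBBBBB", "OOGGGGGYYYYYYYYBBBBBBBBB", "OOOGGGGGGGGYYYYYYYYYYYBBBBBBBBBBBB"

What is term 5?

OOOOOGGGGGGGGGGGGGGYYYYYYYYYYYYYYYYYBBBBBBBBBBBBBBBBBB

The n-th term is n O's then 3n-1 G's then 3n+2 Y's then 3n+3 B's (n = 1, 2, …).
Setting n = 5 gives 5, 14, 17, 18 characters in each block.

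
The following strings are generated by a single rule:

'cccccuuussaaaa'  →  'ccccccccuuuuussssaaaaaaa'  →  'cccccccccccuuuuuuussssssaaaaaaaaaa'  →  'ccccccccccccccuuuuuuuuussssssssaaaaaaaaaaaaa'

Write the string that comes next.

The n-th term is 3n-1 c's then 2n-1 u's then 2n-2 s's then 3n-2 a's, where the shown terms are n = 2, 3, 4, 5.
For the next term, n = 6, so the run lengths are 17, 11, 10, 16.

cccccccccccccccccuuuuuuuuuuussssssssssaaaaaaaaaaaaaaaa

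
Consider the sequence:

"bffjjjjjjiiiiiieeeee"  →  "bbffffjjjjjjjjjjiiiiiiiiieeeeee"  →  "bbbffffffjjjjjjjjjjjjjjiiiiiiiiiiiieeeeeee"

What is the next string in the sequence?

Reading off run lengths: b runs 1, 2, 3; f runs 2, 4, 6; j runs 6, 10, 14; i runs 6, 9, 12; e runs 5, 6, 7 — each is linear in n, where the shown terms are n = 2, 3, 4.
Setting n = 5 gives 4, 8, 18, 15, 8 characters in each block.

bbbbffffffffjjjjjjjjjjjjjjjjjjiiiiiiiiiiiiiiieeeeeeee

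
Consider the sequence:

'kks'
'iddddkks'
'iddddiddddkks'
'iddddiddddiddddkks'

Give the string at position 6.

The strings grow by a fixed prefix idddd each time.
From iddddiddddiddddkks, 2 further steps: iddddiddddiddddkks → iddddiddddiddddiddddkks → (answer).

iddddiddddiddddiddddiddddkks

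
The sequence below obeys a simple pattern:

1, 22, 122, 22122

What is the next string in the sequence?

12222122

This is a Fibonacci-style word recurrence s(k) = s(k−2)·s(k−1): e.g. 1·22 = 122.
So term 5 is 122·22122.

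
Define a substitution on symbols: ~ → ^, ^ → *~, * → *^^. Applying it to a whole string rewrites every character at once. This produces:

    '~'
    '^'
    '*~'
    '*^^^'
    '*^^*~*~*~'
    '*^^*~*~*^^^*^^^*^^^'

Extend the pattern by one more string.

Applying the rule to each of the 19 symbols of *^^*~*~*^^^*^^^*^^^ gives the pieces *^^ *~ *~ *^^ ^ *^^ ^ *^^ *~ *~ *~ *^^ *~ *~ *~ *^^ *~ *~ *~, which concatenate to the answer.

*^^*~*~*^^^*^^^*^^*~*~*~*^^*~*~*~*^^*~*~*~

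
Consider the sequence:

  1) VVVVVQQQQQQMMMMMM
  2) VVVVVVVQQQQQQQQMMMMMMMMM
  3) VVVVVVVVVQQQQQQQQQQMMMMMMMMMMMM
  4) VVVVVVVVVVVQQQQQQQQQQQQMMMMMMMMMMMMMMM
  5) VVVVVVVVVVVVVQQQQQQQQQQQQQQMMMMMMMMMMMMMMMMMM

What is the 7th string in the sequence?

VVVVVVVVVVVVVVVVVQQQQQQQQQQQQQQQQQQMMMMMMMMMMMMMMMMMMMMMMMM

Each string has the form V^{2n+1} Q^{2n+2} M^{3n}, where the shown terms are n = 2, 3, 4, 5, 6.
For term 7, n = 8, so the run lengths are 17, 18, 24.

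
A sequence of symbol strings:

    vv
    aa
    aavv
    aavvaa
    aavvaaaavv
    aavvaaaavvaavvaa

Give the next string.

From term 3 onward, concatenate the last term with the second-to-last: aa·vv = aavv, aavv·aa = aavvaa, …
The next term joins aavvaaaavvaavvaa and aavvaaaavv.

aavvaaaavvaavvaaaavvaaaavv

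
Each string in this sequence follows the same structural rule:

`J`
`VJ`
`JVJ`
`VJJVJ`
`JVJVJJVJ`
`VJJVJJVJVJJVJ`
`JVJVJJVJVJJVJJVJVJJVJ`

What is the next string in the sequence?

Each term (from the third on) is the two preceding terms concatenated in order: term 3 = J·VJ = JVJ.
So term 8 is VJJVJJVJVJJVJ·JVJVJJVJVJJVJJVJVJJVJ.

VJJVJJVJVJJVJJVJVJJVJVJJVJJVJVJJVJ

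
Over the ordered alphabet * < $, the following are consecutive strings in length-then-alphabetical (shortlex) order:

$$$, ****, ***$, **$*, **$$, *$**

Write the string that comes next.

Treat *$** as a base-2 numeral over the given alphabet and add one, carrying through any trailing $'s.

*$*$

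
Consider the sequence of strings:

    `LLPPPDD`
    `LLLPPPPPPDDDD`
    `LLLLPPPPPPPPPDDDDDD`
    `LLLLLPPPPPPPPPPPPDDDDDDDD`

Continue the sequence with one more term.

LLLLLLPPPPPPPPPPPPPPPDDDDDDDDDD

The n-th term is n+1 L's then 3n P's then 2n D's (n = 1, 2, …).
At n = 5 the blocks have lengths 6, 15, 10.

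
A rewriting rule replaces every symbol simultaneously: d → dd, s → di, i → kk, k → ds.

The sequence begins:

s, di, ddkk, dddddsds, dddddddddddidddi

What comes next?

Applying the rule to each of the 16 symbols of dddddddddddidddi gives the pieces dd dd dd dd dd dd dd dd dd dd dd kk dd dd dd kk, which concatenate to the answer.

ddddddddddddddddddddddkkddddddkk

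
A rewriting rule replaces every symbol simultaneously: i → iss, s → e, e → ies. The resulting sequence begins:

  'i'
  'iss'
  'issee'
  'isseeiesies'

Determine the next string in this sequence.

isseeiesiesissieseissiese

Expanding isseeiesies: i→iss, s→e, s→e, e→ies, e→ies, i→iss, e→ies, s→e, i→iss, e→ies, s→e. Concatenated: iss e e ies ies iss ies e iss ies e.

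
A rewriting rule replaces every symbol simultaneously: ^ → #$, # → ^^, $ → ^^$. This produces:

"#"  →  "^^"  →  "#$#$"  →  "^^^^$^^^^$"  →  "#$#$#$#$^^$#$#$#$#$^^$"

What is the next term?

φ(#$#$#$#$^^$#$#$#$#$^^$) expands symbol-by-symbol to ^^ ^^$ ^^ ^^$ ^^ ^^$ ^^ ^^$ #$ #$ ^^$ ^^ ^^$ ^^ ^^$ ^^ ^^$ ^^ ^^$ #$ #$ ^^$; joining the 22 pieces gives the next term.

^^^^$^^^^$^^^^$^^^^$#$#$^^$^^^^$^^^^$^^^^$^^^^$#$#$^^$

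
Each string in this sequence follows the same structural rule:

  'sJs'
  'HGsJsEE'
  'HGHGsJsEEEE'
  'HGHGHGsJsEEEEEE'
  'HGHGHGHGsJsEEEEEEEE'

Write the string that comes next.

HGHGHGHGHGsJsEEEEEEEEEE

Every step adds HG to the front and EE to the end of the previous string.
So the next term is HG·HGHGHGHGsJsEEEEEEEE·EE.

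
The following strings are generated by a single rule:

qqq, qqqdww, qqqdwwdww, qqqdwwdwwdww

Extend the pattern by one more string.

Each term is the previous one with dww appended.
Applying this once more to qqqdwwdwwdww:

qqqdwwdwwdwwdww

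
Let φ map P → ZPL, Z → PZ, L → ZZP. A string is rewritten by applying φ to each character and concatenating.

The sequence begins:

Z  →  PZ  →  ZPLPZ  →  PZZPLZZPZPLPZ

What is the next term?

Replace each of the 13 characters of PZZPLZZPZPLPZ in place — ZPL PZ PZ ZPL ZZP PZ PZ ZPL PZ ZPL ZZP ZPL PZ — and concatenate.

ZPLPZPZZPLZZPPZPZZPLPZZPLZZPZPLPZ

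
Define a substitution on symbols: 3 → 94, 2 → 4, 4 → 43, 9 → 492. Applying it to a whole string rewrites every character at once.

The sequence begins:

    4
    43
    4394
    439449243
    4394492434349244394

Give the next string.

Replace each of the 19 characters of 4394492434349244394 in place — 43 94 492 43 43 492 4 43 94 43 94 43 492 4 43 43 94 492 43 — and concatenate.

4394492434349244394439443492443439449243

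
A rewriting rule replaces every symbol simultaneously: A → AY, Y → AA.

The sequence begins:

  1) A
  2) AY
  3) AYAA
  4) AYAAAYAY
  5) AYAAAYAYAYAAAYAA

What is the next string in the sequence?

AYAAAYAYAYAAAYAAAYAAAYAYAYAAAYAY

Applying the rule to each of the 16 symbols of AYAAAYAYAYAAAYAA gives the pieces AY AA AY AY AY AA AY AA AY AA AY AY AY AA AY AY, which concatenate to the answer.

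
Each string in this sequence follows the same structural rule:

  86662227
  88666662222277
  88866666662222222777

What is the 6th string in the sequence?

88888866666666666662222222222222777777

Each string has the form 8^{n} 6^{2n+1} 2^{2n+1} 7^{n} (n = 1, 2, …).
For term 6, n = 6, so the run lengths are 6, 13, 13, 6.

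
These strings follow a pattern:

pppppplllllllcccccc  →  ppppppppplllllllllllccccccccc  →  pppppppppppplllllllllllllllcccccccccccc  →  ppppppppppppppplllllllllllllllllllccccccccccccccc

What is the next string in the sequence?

Each string has the form p^{3n+3} l^{4n+3} c^{3n+3} (n = 1, 2, …).
At n = 5 the blocks have lengths 18, 23, 18.

pppppppppppppppppplllllllllllllllllllllllcccccccccccccccccc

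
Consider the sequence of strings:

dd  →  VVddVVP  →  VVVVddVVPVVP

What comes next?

VVVVVVddVVPVVPVVP

Each term wraps the previous one in VV on the left and VVP on the right.
So the next term is VV·VVVVddVVPVVP·VVP.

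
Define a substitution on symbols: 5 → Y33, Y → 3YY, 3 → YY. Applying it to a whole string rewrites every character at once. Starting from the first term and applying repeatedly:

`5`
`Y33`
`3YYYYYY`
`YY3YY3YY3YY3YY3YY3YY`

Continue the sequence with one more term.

3YY3YYYY3YY3YYYY3YY3YYYY3YY3YYYY3YY3YYYY3YY3YYYY3YY3YY

φ(YY3YY3YY3YY3YY3YY3YY) expands symbol-by-symbol to 3YY 3YY YY 3YY 3YY YY 3YY 3YY YY 3YY 3YY YY 3YY 3YY YY 3YY 3YY YY 3YY 3YY; joining the 20 pieces gives the next term.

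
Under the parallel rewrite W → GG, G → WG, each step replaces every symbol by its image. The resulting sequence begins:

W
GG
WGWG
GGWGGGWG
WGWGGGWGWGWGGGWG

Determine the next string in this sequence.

Rewriting the 16 symbols of WGWGGGWGWGWGGGWG one by one yields GG WG GG WG WG WG GG WG GG WG GG WG WG WG GG WG; concatenated:

GGWGGGWGWGWGGGWGGGWGGGWGWGWGGGWG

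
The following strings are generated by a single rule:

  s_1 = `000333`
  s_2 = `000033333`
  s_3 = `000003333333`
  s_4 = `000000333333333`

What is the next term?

000000033333333333

Each string has the form 0^{n+1} 3^{2n-1}, where the shown terms are n = 2, 3, 4, 5.
For the next term, n = 6, so the run lengths are 7, 11.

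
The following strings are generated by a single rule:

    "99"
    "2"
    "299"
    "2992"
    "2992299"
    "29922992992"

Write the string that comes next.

299229929922992299

This is a Fibonacci-style word recurrence s(k) = s(k−1)·s(k−2): e.g. 2·99 = 299.
So term 7 is 29922992992·2992299.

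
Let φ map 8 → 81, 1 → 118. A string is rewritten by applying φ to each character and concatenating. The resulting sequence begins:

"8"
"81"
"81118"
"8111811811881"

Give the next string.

8111811811881118118811181188181118

Applying the rule to each of the 13 symbols of 8111811811881 gives the pieces 81 118 118 118 81 118 118 81 118 118 81 81 118, which concatenate to the answer.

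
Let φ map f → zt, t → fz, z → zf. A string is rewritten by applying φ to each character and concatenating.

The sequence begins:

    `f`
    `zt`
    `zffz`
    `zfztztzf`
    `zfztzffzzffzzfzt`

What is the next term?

zfztzffzzfztztzfzfztztzfzfztzffz

φ(zfztzffzzffzzfzt) expands symbol-by-symbol to zf zt zf fz zf zt zt zf zf zt zt zf zf zt zf fz; joining the 16 pieces gives the next term.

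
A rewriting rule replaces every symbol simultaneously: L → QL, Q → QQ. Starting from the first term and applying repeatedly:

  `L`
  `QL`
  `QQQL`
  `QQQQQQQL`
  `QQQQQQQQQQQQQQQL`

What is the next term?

Rewriting the 16 symbols of QQQQQQQQQQQQQQQL one by one yields QQ QQ QQ QQ QQ QQ QQ QQ QQ QQ QQ QQ QQ QQ QQ QL; concatenated:

QQQQQQQQQQQQQQQQQQQQQQQQQQQQQQQL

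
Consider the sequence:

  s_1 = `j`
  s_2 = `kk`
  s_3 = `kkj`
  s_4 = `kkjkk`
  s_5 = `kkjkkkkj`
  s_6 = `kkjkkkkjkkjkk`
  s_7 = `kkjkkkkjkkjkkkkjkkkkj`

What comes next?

kkjkkkkjkkjkkkkjkkkkjkkjkkkkjkkjkk

This is a Fibonacci-style word recurrence s(k) = s(k−1)·s(k−2): e.g. kk·j = kkj.
So term 8 is kkjkkkkjkkjkkkkjkkkkj·kkjkkkkjkkjkk.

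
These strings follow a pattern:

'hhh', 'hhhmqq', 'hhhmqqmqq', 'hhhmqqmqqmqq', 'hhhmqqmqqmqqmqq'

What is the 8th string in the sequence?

hhhmqqmqqmqqmqqmqqmqqmqq

Every step adds mqq to the end: s(k+1) = s(k)·mqq.
From hhhmqqmqqmqqmqq, 3 further steps: hhhmqqmqqmqqmqq → hhhmqqmqqmqqmqqmqq → hhhmqqmqqmqqmqqmqqmqq → (answer).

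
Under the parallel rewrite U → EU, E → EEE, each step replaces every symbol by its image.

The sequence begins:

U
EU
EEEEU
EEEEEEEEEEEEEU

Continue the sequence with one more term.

EEEEEEEEEEEEEEEEEEEEEEEEEEEEEEEEEEEEEEEEU

Applying the rule to each of the 14 symbols of EEEEEEEEEEEEEU gives the pieces EEE EEE EEE EEE EEE EEE EEE EEE EEE EEE EEE EEE EEE EU, which concatenate to the answer.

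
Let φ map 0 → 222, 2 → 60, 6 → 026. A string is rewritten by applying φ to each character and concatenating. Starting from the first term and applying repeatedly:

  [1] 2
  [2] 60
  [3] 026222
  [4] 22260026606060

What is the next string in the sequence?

Applying the rule to each of the 14 symbols of 22260026606060 gives the pieces 60 60 60 026 222 222 60 026 026 222 026 222 026 222, which concatenate to the answer.

60606002622222260026026222026222026222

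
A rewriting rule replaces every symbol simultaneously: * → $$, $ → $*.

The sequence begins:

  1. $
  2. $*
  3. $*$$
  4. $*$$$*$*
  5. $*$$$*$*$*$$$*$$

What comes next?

Rewriting the 16 symbols of $*$$$*$*$*$$$*$$ one by one yields $* $$ $* $* $* $$ $* $$ $* $$ $* $* $* $$ $* $*; concatenated:

$*$$$*$*$*$$$*$$$*$$$*$*$*$$$*$*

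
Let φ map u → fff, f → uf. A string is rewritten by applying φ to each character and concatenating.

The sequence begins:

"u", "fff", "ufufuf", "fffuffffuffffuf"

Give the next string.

ufufuffffufufufuffffufufufuffffuf

φ(fffuffffuffffuf) expands symbol-by-symbol to uf uf uf fff uf uf uf uf fff uf uf uf uf fff uf; joining the 15 pieces gives the next term.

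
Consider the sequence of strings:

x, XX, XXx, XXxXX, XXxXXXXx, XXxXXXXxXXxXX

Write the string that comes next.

XXxXXXXxXXxXXXXxXXXXx

Each term (from the third on) is the previous term followed by the one before it: term 3 = XX·x = XXx.
So term 7 is XXxXXXXxXXxXX·XXxXXXXx.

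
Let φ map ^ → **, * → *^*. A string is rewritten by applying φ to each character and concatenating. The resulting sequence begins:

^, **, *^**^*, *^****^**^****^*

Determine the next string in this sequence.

Applying the rule to each of the 16 symbols of *^****^**^****^* gives the pieces *^* ** *^* *^* *^* *^* ** *^* *^* ** *^* *^* *^* *^* ** *^*, which concatenate to the answer.

*^****^**^**^**^****^**^****^**^**^**^****^*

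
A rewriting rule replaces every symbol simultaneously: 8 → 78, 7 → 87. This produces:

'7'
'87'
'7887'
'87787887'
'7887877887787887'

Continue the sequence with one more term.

87787887788787787887877887787887

Replace each of the 16 characters of 7887877887787887 in place — 87 78 78 87 78 87 87 78 78 87 87 78 87 78 78 87 — and concatenate.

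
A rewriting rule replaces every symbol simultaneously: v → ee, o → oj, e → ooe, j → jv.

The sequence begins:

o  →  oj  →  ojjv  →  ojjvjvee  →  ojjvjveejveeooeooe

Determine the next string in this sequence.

Applying the rule to each of the 18 symbols of ojjvjveejveeooeooe gives the pieces oj jv jv ee jv ee ooe ooe jv ee ooe ooe oj oj ooe oj oj ooe, which concatenate to the answer.

ojjvjveejveeooeooejveeooeooeojojooeojojooe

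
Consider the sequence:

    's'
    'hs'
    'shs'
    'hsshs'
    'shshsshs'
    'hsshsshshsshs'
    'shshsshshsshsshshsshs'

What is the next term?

Each term (from the third on) is the two preceding terms concatenated in order: term 3 = s·hs = shs.
So term 8 is hsshsshshsshs·shshsshshsshsshshsshs.

hsshsshshsshsshshsshshsshsshshsshs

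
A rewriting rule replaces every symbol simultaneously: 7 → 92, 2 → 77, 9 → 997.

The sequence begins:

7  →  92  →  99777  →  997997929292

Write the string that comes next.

Apply φ to 997997929292 symbol by symbol: 9→997, 9→997, 7→92, 9→997, 9→997, 7→92, 9→997, 2→77, 9→997, 2→77, 9→997, 2→77; joined: 997 997 92 997 997 92 997 77 997 77 997 77.

9979979299799792997779977799777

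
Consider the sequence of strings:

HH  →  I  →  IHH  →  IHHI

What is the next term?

From term 3 onward, concatenate the last term with the second-to-last: I·HH = IHH, IHH·I = IHHI, …
The next term joins IHHI and IHH.

IHHIIHH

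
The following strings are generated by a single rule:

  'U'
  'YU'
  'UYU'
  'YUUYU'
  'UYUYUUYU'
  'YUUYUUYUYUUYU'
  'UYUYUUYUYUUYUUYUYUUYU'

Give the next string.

YUUYUUYUYUUYUUYUYUUYUYUUYUUYUYUUYU

From term 3 onward, concatenate the second-to-last term with the last: U·YU = UYU, YU·UYU = YUUYU, …
Continuing: YUUYUUYUYUUYU · UYUYUUYUYUUYUUYUYUUYU gives term 8.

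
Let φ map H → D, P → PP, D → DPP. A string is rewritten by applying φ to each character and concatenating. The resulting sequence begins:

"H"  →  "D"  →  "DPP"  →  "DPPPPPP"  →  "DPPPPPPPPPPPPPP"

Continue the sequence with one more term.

DPPPPPPPPPPPPPPPPPPPPPPPPPPPPPP

Applying the rule to each of the 15 symbols of DPPPPPPPPPPPPPP gives the pieces DPP PP PP PP PP PP PP PP PP PP PP PP PP PP PP, which concatenate to the answer.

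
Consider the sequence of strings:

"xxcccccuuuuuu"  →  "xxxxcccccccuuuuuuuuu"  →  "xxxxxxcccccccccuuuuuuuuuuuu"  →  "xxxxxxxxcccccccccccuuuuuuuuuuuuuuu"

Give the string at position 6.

xxxxxxxxxxxxcccccccccccccccuuuuuuuuuuuuuuuuuuuuu

Each string has the form x^{2n-2} c^{2n+1} u^{3n}, where the shown terms are n = 2, 3, 4, 5.
Setting n = 7 gives 12, 15, 21 characters in each block.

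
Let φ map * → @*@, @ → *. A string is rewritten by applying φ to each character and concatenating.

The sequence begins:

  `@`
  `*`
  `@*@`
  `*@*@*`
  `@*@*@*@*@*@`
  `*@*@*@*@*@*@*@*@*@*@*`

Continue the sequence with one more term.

@*@*@*@*@*@*@*@*@*@*@*@*@*@*@*@*@*@*@*@*@*@

Replace each of the 21 characters of *@*@*@*@*@*@*@*@*@*@* in place — @*@ * @*@ * @*@ * @*@ * @*@ * @*@ * @*@ * @*@ * @*@ * @*@ * @*@ — and concatenate.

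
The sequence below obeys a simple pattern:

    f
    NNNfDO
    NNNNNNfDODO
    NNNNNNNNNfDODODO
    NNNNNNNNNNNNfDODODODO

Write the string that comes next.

NNNNNNNNNNNNNNNfDODODODODO

Each term wraps the previous one in NNN on the left and DO on the right.
One more step from NNNNNNNNNNNNfDODODODO gives the answer.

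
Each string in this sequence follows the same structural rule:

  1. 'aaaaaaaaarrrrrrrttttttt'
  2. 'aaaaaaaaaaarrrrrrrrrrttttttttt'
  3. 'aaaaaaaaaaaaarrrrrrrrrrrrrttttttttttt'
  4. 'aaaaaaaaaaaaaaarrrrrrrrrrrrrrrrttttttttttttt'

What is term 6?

Reading off run lengths: a runs 9, 11, 13, 15; r runs 7, 10, 13, 16; t runs 7, 9, 11, 13 — each is linear in n, where the shown terms are n = 3, 4, 5, 6.
Setting n = 8 gives 19, 22, 17 characters in each block.

aaaaaaaaaaaaaaaaaaarrrrrrrrrrrrrrrrrrrrrrttttttttttttttttt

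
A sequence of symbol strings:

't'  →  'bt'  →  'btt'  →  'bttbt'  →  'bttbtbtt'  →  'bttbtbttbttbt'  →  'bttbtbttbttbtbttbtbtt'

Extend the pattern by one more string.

Each term (from the third on) is the previous term followed by the one before it: term 3 = bt·t = btt.
So term 8 is bttbtbttbttbtbttbtbtt·bttbtbttbttbt.

bttbtbttbttbtbttbtbttbttbtbttbttbt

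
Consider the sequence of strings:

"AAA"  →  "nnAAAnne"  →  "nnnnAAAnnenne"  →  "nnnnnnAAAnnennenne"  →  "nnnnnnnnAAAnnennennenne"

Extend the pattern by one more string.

s(k+1) = nn·s(k)·nne, so each term gains nn as a prefix and nne as a suffix.
Applying this once more to nnnnnnnnAAAnnennennenne:

nnnnnnnnnnAAAnnennennennenne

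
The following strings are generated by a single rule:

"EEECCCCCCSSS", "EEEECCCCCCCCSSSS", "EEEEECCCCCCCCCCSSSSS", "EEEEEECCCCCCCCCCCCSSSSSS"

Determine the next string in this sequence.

EEEEEEECCCCCCCCCCCCCCSSSSSSS

Reading off run lengths: E runs 3, 4, 5, 6; C runs 6, 8, 10, 12; S runs 3, 4, 5, 6 — each is linear in n, where the shown terms are n = 3, 4, 5, 6.
For the next term, n = 7, so the run lengths are 7, 14, 7.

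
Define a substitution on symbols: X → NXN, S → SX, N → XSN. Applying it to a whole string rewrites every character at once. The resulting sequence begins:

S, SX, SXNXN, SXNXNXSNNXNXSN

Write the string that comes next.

Rewriting the 14 symbols of SXNXNXSNNXNXSN one by one yields SX NXN XSN NXN XSN NXN SX XSN XSN NXN XSN NXN SX XSN; concatenated:

SXNXNXSNNXNXSNNXNSXXSNXSNNXNXSNNXNSXXSN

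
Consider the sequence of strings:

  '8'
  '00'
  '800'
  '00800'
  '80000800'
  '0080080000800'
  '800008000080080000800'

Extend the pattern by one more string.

0080080000800800008000080080000800

This is a Fibonacci-style word recurrence s(k) = s(k−2)·s(k−1): e.g. 8·00 = 800.
Continuing: 0080080000800 · 800008000080080000800 gives term 8.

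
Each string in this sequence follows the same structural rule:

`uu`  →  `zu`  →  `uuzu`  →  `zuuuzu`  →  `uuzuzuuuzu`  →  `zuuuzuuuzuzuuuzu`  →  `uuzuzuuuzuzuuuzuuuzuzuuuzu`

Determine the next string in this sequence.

Each term (from the third on) is the two preceding terms concatenated in order: term 3 = uu·zu = uuzu.
So term 8 is zuuuzuuuzuzuuuzu·uuzuzuuuzuzuuuzuuuzuzuuuzu.

zuuuzuuuzuzuuuzuuuzuzuuuzuzuuuzuuuzuzuuuzu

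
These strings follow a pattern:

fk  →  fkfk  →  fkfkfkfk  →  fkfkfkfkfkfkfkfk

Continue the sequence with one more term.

Each string is two copies of the previous one concatenated.
One more doubling of fkfkfkfkfkfkfkfk gives the answer.

fkfkfkfkfkfkfkfkfkfkfkfkfkfkfkfk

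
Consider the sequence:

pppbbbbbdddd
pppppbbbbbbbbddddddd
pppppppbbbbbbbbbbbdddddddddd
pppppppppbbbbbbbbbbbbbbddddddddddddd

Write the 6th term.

pppppppppppppbbbbbbbbbbbbbbbbbbbbddddddddddddddddddd

The n-th term is 2n-1 p's then 3n-1 b's then 3n-2 d's, where the shown terms are n = 2, 3, 4, 5.
Setting n = 7 gives 13, 20, 19 characters in each block.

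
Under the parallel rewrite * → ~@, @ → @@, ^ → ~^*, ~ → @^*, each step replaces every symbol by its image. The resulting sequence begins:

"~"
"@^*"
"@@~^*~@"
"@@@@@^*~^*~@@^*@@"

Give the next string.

Applying the rule to each of the 17 symbols of @@@@@^*~^*~@@^*@@ gives the pieces @@ @@ @@ @@ @@ ~^* ~@ @^* ~^* ~@ @^* @@ @@ ~^* ~@ @@ @@, which concatenate to the answer.

@@@@@@@@@@~^*~@@^*~^*~@@^*@@@@~^*~@@@@@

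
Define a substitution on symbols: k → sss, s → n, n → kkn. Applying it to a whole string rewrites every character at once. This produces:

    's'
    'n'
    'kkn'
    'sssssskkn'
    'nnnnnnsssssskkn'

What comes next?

Rewriting the 15 symbols of nnnnnnsssssskkn one by one yields kkn kkn kkn kkn kkn kkn n n n n n n sss sss kkn; concatenated:

kknkknkknkknkknkknnnnnnnsssssskkn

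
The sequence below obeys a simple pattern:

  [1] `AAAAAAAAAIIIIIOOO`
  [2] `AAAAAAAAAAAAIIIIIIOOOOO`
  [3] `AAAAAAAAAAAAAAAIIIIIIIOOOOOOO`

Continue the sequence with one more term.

AAAAAAAAAAAAAAAAAAIIIIIIIIOOOOOOOOO

Each string has the form A^{3n+3} I^{n+3} O^{2n-1}, where the shown terms are n = 2, 3, 4.
For the next term, n = 5, so the run lengths are 18, 8, 9.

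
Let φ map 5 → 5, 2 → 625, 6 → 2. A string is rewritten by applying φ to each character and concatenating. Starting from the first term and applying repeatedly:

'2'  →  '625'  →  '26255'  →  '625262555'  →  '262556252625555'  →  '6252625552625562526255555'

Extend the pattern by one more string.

Rewriting the 25 symbols of 6252625552625562526255555 one by one yields 2 625 5 625 2 625 5 5 5 625 2 625 5 5 2 625 5 625 2 625 5 5 5 5 5; concatenated:

26255625262555562526255526255625262555555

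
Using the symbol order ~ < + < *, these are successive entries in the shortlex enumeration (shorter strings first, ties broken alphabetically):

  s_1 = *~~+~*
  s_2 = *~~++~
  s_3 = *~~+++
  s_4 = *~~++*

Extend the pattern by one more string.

*~~+*~

Treat *~~++* as a base-3 numeral over the given alphabet and add one, carrying through any trailing *'s.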